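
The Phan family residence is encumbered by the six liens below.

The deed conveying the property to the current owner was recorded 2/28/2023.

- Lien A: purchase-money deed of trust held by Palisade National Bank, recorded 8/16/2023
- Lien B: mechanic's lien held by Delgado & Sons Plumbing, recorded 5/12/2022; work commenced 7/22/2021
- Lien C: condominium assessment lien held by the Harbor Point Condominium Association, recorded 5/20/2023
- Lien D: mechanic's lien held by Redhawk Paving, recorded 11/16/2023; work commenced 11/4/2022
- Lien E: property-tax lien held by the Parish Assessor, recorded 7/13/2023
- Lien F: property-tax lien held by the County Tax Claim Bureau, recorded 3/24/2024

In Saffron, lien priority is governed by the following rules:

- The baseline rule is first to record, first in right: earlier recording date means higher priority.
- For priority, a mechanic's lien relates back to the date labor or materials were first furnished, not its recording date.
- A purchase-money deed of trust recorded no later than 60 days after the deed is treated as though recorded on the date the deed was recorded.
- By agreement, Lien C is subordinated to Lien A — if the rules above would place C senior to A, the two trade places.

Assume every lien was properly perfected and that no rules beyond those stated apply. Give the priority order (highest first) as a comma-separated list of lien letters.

B, D, A, E, C, F

Effective dates after the stated exceptions: A was recorded 169 days after the deed — beyond 60 days — so no relation-back applies; B's effective date is 7/22/2021, when work began; D is treated as recorded 11/4/2022, the work-commencement date.
Sorted by effective date: B (7/22/2021), D (11/4/2022), C (5/20/2023), E (7/13/2023), A (8/16/2023), F (3/24/2024).
C would otherwise be senior to A, so under the subordination agreement C and A exchange positions.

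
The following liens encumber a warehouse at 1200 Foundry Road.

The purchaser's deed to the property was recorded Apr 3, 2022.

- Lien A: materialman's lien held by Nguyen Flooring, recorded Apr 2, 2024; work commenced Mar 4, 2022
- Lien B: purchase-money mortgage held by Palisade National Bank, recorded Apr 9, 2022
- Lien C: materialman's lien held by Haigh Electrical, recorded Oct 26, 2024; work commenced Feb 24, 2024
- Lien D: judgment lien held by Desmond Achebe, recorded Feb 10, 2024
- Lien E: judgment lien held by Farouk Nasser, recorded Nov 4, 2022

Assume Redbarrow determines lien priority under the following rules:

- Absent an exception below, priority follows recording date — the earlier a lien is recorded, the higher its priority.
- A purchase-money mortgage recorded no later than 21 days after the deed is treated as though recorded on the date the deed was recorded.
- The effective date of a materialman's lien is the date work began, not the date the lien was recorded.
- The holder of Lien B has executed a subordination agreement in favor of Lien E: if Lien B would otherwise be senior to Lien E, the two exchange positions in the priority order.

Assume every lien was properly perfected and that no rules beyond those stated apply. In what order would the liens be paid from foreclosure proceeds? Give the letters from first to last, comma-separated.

Effective dates: A's effective date is Mar 4, 2022, when work began; B's effective date is the deed date, Apr 3, 2022; C relates back to Feb 24, 2024 (work commenced).
By effective date: A (Mar 4, 2022), B (Apr 3, 2022), E (Nov 4, 2022), D (Feb 10, 2024), C (Feb 24, 2024).
The subordination applies — B was senior to E — so B and E swap.

A, E, B, D, C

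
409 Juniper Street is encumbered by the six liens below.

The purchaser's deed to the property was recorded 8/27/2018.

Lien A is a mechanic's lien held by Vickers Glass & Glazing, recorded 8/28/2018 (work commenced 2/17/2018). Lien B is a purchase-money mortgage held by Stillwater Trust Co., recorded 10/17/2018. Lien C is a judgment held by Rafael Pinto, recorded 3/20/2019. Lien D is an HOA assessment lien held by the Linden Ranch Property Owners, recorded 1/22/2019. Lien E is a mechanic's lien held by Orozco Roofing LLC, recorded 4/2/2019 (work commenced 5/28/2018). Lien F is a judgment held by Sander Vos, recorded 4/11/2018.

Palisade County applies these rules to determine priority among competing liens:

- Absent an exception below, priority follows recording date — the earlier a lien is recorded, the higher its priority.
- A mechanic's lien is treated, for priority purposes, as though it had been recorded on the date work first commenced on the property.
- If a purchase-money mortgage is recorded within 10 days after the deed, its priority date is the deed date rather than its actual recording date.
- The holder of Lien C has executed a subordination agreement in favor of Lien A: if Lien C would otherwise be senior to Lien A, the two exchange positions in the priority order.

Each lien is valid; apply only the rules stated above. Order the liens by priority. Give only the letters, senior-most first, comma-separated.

A, F, E, B, D, C

Effective dates: A's effective date is 2/17/2018, when work began; B missed the 10-day window (51 days after the deed), so its recording date stands; E's effective date is 5/28/2018, when work began.
Sorted by effective date: A (2/17/2018), F (4/11/2018), E (5/28/2018), B (10/17/2018), D (1/22/2019), C (3/20/2019).
Since C is not senior to A, the subordination leaves the order unchanged.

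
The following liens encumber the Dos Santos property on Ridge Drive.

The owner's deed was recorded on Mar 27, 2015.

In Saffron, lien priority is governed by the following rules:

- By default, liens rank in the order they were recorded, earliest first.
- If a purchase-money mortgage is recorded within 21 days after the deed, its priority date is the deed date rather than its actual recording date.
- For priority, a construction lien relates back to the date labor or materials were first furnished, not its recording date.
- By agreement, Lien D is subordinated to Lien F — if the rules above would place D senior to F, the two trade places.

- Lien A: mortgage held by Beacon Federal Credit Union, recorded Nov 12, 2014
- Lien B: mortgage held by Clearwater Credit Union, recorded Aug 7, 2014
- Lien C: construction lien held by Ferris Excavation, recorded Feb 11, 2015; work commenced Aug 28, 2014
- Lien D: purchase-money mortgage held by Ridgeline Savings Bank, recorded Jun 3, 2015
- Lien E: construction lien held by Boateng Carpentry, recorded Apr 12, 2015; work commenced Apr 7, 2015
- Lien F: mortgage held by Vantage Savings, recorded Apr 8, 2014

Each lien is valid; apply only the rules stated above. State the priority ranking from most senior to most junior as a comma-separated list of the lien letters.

First, effective dates: C's effective date is Aug 28, 2014, when work began; D was recorded 68 days after the deed, outside the 21-day window, so it keeps its recording date; E's effective date is Apr 7, 2015, when work began.
By effective date: F (Apr 8, 2014), B (Aug 7, 2014), C (Aug 28, 2014), A (Nov 12, 2014), E (Apr 7, 2015), D (Jun 3, 2015).
Since D is not senior to F, the subordination leaves the order unchanged.

F, B, C, A, E, D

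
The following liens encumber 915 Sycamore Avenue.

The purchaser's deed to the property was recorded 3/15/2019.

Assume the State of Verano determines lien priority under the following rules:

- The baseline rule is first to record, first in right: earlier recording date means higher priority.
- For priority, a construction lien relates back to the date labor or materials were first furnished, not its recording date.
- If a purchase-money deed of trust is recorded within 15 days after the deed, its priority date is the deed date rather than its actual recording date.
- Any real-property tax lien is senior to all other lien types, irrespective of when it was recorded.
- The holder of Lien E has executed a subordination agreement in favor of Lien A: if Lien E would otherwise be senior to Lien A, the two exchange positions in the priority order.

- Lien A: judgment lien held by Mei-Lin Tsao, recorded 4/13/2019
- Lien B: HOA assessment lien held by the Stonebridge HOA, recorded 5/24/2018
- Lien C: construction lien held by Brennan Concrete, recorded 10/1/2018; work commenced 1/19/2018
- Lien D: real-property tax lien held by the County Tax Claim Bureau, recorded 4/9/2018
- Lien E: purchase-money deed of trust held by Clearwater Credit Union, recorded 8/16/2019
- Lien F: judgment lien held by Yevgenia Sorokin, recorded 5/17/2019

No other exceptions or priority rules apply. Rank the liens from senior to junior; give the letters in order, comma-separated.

D, C, B, A, F, E

Effective dates after the stated exceptions: C is treated as recorded 1/19/2018, the work-commencement date; E was recorded 154 days after the deed — beyond 15 days — so no relation-back applies.
D is a real-property tax lien, so it outranks all other liens regardless of date.
The other liens, earliest effective date first: C (1/19/2018), B (5/24/2018), A (4/13/2019), F (5/17/2019), E (8/16/2019).
E already ranks below A; the subordination has no effect.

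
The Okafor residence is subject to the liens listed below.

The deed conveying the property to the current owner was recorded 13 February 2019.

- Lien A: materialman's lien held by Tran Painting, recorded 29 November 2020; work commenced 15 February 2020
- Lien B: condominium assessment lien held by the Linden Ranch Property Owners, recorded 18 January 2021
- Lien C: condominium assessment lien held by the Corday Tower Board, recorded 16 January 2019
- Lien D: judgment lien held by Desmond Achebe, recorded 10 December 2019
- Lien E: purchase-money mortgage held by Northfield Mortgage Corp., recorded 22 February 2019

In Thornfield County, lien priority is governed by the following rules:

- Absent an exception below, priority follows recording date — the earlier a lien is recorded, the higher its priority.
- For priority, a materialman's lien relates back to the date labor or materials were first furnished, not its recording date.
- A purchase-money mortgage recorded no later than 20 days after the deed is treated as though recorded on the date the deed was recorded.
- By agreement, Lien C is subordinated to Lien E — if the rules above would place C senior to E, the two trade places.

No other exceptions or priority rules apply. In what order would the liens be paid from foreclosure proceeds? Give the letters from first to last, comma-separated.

Adjusting effective dates: A relates back to 15 February 2020 (work commenced); E was recorded within the 20-day window, so its effective date is the deed date 13 February 2019.
By effective date: C (16 January 2019), E (13 February 2019), D (10 December 2019), A (15 February 2020), B (18 January 2021).
C is senior to E before the subordination, so the two trade places.

E, C, D, A, B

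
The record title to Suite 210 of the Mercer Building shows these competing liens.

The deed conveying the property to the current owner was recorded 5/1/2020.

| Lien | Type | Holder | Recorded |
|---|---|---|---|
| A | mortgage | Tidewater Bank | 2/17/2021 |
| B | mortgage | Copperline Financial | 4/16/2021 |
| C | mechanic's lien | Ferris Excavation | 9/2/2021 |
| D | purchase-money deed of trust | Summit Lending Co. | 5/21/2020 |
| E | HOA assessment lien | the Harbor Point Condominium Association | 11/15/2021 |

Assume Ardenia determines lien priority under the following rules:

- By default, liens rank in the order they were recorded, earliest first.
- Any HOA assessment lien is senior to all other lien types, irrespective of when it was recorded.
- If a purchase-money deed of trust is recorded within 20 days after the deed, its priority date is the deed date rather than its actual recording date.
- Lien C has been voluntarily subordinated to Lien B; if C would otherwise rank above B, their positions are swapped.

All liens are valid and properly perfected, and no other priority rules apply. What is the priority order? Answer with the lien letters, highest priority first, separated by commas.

E, D, A, B, C

First, effective dates: D's effective date is the deed date, 5/1/2020.
E, as an HOA assessment lien, has superpriority and ranks first.
Ordering the rest by effective date: D (5/1/2020), A (2/17/2021), B (4/16/2021), C (9/2/2021).
C already ranks below B; the subordination has no effect.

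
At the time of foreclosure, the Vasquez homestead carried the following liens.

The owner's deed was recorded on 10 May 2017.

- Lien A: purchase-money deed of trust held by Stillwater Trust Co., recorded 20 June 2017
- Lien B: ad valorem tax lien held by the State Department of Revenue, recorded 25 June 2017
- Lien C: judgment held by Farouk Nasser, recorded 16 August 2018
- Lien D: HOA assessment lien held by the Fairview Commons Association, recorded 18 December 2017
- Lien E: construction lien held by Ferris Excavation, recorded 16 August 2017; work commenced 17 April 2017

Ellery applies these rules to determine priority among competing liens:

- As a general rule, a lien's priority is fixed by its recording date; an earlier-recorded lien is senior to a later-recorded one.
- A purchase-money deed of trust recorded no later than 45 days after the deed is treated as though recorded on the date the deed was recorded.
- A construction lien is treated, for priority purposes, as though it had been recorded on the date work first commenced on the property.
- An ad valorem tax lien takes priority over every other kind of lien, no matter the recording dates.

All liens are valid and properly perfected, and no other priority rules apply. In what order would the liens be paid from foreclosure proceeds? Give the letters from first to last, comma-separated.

B, E, A, D, C

First, effective dates: A was recorded within the 45-day window, so its effective date is the deed date 10 May 2017; E relates back to 17 April 2017 (work commenced).
As an ad valorem tax lien, B is senior to every other lien.
Remaining liens by effective date: E (17 April 2017), A (10 May 2017), D (18 December 2017), C (16 August 2018).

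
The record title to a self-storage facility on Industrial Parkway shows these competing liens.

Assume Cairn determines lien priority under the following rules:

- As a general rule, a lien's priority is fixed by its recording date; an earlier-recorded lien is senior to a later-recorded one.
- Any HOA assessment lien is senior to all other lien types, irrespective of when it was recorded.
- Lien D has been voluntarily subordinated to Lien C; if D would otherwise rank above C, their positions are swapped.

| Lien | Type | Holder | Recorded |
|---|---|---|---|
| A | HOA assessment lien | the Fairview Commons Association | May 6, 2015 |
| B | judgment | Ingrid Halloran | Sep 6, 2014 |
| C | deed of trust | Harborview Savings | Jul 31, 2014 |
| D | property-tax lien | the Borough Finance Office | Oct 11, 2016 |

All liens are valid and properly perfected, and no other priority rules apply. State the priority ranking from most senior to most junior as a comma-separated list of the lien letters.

A, C, B, D

A is an HOA assessment lien and takes priority over every other lien.
The other liens, earliest effective date first: C (Jul 31, 2014), B (Sep 6, 2014), D (Oct 11, 2016).
D already ranks below C; the subordination has no effect.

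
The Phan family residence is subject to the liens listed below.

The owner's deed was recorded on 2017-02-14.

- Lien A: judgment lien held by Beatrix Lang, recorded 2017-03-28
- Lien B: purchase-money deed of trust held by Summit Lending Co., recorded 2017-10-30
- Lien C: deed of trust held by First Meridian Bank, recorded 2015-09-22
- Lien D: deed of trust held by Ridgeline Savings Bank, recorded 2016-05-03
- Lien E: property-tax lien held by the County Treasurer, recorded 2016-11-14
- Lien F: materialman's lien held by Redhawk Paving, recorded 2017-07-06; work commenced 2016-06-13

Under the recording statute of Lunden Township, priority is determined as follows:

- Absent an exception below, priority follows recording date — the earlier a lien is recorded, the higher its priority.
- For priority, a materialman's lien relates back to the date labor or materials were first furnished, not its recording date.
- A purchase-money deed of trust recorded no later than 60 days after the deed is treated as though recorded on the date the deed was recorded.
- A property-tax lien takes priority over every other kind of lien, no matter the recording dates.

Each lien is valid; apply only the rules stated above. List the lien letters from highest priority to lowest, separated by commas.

Effective dates: B missed the 60-day window (258 days after the deed), so its recording date stands; F's effective date is 2016-06-13, when work began.
E, as a property-tax lien, has superpriority and ranks first.
The other liens, earliest effective date first: C (2015-09-22), D (2016-05-03), F (2016-06-13), A (2017-03-28), B (2017-10-30).

E, C, D, F, A, B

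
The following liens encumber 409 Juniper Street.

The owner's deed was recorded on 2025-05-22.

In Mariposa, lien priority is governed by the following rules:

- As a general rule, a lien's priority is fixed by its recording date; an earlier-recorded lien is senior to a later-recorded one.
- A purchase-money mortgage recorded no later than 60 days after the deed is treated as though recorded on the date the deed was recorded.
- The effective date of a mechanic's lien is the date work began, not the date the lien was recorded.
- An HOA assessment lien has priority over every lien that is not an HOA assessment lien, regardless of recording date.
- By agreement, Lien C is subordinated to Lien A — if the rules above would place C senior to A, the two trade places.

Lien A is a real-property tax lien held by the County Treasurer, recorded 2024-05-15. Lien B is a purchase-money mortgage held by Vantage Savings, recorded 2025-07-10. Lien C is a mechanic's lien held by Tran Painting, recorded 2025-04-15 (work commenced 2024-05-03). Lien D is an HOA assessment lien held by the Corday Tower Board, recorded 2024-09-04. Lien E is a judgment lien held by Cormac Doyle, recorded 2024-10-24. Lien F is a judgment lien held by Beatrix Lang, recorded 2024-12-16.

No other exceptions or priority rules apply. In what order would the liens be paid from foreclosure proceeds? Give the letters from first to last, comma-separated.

Effective dates after the stated exceptions: B's effective date is the deed date, 2025-05-22; C is treated as recorded 2024-05-03, the work-commencement date.
D is an HOA assessment lien, so it outranks all other liens regardless of date.
Remaining liens by effective date: C (2024-05-03), A (2024-05-15), E (2024-10-24), F (2024-12-16), B (2025-05-22).
The subordination applies — C was senior to A — so C and A swap.

D, A, C, E, F, B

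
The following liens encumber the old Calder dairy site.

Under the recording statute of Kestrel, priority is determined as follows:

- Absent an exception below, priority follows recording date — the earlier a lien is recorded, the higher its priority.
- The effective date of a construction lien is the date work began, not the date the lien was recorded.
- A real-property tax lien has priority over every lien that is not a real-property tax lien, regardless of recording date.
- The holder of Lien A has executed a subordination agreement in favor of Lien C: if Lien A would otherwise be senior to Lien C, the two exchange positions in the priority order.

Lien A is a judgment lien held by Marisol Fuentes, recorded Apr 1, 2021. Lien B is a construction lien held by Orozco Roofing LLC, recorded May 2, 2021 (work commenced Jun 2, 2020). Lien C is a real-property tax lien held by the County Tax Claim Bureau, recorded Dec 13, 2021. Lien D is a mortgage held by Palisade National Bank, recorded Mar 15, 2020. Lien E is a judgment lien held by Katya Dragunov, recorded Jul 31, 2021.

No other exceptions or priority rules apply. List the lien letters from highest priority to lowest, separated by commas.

Effective dates: B relates back to Jun 2, 2020 (work commenced).
C is a real-property tax lien, so it outranks all other liens regardless of date.
The other liens, earliest effective date first: D (Mar 15, 2020), B (Jun 2, 2020), A (Apr 1, 2021), E (Jul 31, 2021).
A already ranks below C; the subordination has no effect.

C, D, B, A, E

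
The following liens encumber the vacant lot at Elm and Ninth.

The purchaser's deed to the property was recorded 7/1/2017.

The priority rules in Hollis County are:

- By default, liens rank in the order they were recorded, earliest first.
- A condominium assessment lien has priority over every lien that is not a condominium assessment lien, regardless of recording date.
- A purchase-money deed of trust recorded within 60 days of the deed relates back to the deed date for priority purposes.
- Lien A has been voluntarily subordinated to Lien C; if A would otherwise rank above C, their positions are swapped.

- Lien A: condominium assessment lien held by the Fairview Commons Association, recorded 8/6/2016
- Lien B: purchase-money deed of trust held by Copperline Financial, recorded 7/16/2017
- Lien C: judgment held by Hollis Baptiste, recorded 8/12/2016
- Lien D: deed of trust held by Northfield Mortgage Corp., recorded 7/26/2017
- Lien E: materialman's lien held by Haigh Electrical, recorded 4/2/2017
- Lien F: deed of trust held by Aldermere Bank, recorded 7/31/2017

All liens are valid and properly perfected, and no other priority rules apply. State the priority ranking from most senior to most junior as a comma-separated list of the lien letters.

C, A, E, B, D, F

Adjusting effective dates: B was recorded within the 60-day window, so its effective date is the deed date 7/1/2017.
A is a condominium assessment lien, so it outranks all other liens regardless of date.
Ordering the rest by effective date: C (8/12/2016), E (4/2/2017), B (7/1/2017), D (7/26/2017), F (7/31/2017).
A is senior to C before the subordination, so the two trade places.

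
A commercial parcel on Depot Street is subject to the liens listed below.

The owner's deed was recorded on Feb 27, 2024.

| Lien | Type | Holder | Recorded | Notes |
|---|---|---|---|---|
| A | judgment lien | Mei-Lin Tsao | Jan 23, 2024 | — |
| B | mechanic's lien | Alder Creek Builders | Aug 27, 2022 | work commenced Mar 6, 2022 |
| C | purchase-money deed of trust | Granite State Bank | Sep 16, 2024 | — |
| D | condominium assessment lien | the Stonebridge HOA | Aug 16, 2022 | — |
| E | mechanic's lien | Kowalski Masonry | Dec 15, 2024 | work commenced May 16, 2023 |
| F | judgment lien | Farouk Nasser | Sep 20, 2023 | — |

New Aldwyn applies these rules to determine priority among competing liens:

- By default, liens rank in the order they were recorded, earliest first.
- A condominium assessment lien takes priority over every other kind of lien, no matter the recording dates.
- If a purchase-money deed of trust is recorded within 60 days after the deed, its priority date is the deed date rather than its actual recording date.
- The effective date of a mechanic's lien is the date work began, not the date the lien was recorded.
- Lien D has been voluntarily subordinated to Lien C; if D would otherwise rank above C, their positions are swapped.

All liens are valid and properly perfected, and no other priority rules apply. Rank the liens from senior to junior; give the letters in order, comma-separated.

C, B, E, F, A, D

Adjusting effective dates: B is treated as recorded Mar 6, 2022, the work-commencement date; C was recorded 202 days after the deed, outside the 60-day window, so it keeps its recording date; E's effective date is May 16, 2023, when work began.
As a condominium assessment lien, D is senior to every other lien.
Ordering the rest by effective date: B (Mar 6, 2022), E (May 16, 2023), F (Sep 20, 2023), A (Jan 23, 2024), C (Sep 16, 2024).
The subordination applies — D was senior to C — so D and C swap.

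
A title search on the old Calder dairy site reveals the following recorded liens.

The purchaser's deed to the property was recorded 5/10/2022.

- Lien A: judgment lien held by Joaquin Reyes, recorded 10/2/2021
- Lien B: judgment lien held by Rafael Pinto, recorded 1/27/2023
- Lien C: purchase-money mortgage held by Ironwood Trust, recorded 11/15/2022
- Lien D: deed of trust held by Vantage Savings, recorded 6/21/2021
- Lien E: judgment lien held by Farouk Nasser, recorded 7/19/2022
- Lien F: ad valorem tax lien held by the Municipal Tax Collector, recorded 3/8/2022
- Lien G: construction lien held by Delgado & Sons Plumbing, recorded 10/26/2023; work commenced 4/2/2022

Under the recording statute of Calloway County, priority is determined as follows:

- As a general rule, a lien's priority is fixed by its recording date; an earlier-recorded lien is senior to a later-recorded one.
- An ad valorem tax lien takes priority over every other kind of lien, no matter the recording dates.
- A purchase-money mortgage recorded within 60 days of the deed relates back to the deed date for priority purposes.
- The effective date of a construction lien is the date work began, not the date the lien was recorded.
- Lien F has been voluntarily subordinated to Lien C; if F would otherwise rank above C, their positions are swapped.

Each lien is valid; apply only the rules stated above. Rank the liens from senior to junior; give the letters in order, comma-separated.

First, effective dates: C was recorded 189 days after the deed — beyond 60 days — so no relation-back applies; G relates back to 4/2/2022 (work commenced).
As an ad valorem tax lien, F is senior to every other lien.
Ordering the rest by effective date: D (6/21/2021), A (10/2/2021), G (4/2/2022), E (7/19/2022), C (11/15/2022), B (1/27/2023).
Because F would otherwise rank above C, the subordination swaps them.

C, D, A, G, E, F, B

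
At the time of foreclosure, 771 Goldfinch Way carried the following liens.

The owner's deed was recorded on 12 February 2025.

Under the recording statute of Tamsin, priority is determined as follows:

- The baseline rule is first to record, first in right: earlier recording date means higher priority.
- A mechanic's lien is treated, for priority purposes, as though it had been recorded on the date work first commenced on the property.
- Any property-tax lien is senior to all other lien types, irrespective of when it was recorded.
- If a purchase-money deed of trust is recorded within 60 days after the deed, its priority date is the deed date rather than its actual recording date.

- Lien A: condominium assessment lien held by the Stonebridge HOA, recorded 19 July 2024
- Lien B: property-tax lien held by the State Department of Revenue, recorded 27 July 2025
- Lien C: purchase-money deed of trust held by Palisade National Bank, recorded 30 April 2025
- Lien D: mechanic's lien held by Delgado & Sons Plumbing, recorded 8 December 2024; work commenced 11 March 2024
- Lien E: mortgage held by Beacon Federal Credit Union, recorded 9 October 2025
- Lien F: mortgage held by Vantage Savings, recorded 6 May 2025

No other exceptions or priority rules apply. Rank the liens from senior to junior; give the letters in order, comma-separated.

Effective dates: C missed the 60-day window (77 days after the deed), so its recording date stands; D relates back to 11 March 2024 (work commenced).
As a property-tax lien, B is senior to every other lien.
Ordering the rest by effective date: D (11 March 2024), A (19 July 2024), C (30 April 2025), F (6 May 2025), E (9 October 2025).

B, D, A, C, F, E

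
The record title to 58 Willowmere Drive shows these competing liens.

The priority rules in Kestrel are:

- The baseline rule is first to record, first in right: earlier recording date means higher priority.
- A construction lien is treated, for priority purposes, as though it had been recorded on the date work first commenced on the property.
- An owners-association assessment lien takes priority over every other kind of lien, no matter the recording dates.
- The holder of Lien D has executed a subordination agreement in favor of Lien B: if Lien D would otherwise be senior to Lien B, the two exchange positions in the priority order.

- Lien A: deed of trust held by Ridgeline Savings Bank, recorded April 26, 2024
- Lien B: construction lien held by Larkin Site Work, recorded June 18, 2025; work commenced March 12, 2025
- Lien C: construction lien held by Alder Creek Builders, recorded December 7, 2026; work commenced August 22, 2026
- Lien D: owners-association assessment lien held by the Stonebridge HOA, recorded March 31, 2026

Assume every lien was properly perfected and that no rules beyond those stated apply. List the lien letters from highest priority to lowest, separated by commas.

B, A, D, C

Effective dates after the stated exceptions: B is treated as recorded March 12, 2025, the work-commencement date; C is treated as recorded August 22, 2026, the work-commencement date.
D, as an owners-association assessment lien, has superpriority and ranks first.
Ordering the rest by effective date: A (April 26, 2024), B (March 12, 2025), C (August 22, 2026).
D would otherwise be senior to B, so under the subordination agreement D and B exchange positions.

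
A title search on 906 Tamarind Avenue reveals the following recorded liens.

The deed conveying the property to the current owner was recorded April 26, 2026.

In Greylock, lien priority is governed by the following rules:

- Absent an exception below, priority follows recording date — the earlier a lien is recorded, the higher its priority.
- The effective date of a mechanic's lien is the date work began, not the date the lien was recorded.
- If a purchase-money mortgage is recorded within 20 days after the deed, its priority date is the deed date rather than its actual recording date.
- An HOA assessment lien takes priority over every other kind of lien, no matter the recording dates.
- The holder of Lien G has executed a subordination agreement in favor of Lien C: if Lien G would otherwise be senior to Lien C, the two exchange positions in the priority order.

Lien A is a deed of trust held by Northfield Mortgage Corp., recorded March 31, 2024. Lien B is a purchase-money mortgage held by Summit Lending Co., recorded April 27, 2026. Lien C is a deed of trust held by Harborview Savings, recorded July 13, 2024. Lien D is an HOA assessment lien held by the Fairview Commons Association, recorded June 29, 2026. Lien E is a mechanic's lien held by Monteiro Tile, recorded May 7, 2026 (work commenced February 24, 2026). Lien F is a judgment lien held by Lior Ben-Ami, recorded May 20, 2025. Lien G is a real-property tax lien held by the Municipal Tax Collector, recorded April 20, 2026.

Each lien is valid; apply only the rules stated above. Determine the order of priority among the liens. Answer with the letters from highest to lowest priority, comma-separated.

Effective dates after the stated exceptions: B was recorded within the 20-day window, so its effective date is the deed date April 26, 2026; E relates back to February 24, 2026 (work commenced).
D is an HOA assessment lien, so it outranks all other liens regardless of date.
Remaining liens by effective date: A (March 31, 2024), C (July 13, 2024), F (May 20, 2025), E (February 24, 2026), G (April 20, 2026), B (April 26, 2026).
G is already junior to C, so the subordination agreement changes nothing.

D, A, C, F, E, G, B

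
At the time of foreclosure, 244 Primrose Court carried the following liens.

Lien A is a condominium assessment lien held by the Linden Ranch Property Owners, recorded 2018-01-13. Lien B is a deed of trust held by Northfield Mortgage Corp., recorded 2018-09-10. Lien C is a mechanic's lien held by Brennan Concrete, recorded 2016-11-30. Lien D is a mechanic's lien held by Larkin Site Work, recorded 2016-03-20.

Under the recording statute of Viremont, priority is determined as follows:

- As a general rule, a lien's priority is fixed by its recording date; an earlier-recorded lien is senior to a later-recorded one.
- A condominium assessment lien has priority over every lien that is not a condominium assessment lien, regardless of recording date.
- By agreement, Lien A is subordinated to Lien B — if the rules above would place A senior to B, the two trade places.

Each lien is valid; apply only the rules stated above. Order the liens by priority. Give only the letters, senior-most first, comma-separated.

B, D, C, A

As a condominium assessment lien, A is senior to every other lien.
Ordering the rest by effective date: D (2016-03-20), C (2016-11-30), B (2018-09-10).
A would otherwise be senior to B, so under the subordination agreement A and B exchange positions.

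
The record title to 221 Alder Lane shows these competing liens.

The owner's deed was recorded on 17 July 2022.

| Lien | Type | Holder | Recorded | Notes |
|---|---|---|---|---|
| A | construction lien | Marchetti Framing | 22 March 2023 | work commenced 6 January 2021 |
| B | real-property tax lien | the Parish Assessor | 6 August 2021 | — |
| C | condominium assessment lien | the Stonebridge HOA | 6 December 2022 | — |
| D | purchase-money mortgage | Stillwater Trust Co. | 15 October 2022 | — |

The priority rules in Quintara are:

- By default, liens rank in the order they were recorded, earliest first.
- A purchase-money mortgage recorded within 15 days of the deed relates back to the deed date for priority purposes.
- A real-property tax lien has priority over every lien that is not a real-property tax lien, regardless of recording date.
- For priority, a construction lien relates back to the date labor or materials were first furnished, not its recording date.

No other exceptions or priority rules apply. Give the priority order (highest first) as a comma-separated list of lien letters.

B, A, D, C

First, effective dates: A's effective date is 6 January 2021, when work began; D missed the 15-day window (90 days after the deed), so its recording date stands.
B is a real-property tax lien, so it outranks all other liens regardless of date.
Ordering the rest by effective date: A (6 January 2021), D (15 October 2022), C (6 December 2022).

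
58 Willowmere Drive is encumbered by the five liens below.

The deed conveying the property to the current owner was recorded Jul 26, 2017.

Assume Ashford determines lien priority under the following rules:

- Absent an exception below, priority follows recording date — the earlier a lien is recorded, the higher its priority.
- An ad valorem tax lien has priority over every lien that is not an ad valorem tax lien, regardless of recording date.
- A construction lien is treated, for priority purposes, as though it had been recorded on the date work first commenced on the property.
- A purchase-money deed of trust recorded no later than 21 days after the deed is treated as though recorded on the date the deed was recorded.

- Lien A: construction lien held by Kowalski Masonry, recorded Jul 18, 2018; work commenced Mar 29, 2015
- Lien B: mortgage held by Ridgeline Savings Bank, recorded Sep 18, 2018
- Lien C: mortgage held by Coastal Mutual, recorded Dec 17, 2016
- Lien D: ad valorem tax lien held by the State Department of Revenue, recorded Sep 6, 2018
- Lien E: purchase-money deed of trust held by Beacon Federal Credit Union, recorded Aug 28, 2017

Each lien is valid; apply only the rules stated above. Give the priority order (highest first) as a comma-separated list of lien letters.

D, A, C, E, B

Effective dates: A's effective date is Mar 29, 2015, when work began; E missed the 21-day window (33 days after the deed), so its recording date stands.
As an ad valorem tax lien, D is senior to every other lien.
Among the remaining liens, by effective date: A (Mar 29, 2015), C (Dec 17, 2016), E (Aug 28, 2017), B (Sep 18, 2018).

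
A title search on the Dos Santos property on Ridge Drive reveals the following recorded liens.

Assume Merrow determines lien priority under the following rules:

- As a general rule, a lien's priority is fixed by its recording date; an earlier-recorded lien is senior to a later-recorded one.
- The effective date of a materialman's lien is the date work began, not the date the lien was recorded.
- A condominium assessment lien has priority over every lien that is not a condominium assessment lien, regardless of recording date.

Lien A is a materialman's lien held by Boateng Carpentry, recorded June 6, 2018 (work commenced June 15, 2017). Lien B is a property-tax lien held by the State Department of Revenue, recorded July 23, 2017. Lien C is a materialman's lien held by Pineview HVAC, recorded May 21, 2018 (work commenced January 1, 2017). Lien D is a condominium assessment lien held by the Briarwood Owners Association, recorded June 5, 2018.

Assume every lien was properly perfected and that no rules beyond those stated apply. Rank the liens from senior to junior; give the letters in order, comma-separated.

D, C, A, B

Adjusting effective dates: A relates back to June 15, 2017 (work commenced); C's effective date is January 1, 2017, when work began.
D is a condominium assessment lien and takes priority over every other lien.
Ordering the rest by effective date: C (January 1, 2017), A (June 15, 2017), B (July 23, 2017).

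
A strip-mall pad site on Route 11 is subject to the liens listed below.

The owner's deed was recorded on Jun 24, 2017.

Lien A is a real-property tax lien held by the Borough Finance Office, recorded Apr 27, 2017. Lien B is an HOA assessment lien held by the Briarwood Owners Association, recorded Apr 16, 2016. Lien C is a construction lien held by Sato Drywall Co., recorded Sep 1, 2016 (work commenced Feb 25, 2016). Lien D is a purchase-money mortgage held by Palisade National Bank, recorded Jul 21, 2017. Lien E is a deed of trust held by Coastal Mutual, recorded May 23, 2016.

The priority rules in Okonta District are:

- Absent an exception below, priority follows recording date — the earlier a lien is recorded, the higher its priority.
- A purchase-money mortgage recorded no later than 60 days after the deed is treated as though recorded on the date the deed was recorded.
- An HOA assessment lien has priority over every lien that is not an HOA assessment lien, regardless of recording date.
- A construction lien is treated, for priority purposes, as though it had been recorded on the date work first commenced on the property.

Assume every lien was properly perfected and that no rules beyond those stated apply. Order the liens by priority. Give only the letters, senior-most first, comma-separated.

Adjusting effective dates: C is treated as recorded Feb 25, 2016, the work-commencement date; D's effective date is the deed date, Jun 24, 2017.
B, as an HOA assessment lien, has superpriority and ranks first.
Remaining liens by effective date: C (Feb 25, 2016), E (May 23, 2016), A (Apr 27, 2017), D (Jun 24, 2017).

B, C, E, A, D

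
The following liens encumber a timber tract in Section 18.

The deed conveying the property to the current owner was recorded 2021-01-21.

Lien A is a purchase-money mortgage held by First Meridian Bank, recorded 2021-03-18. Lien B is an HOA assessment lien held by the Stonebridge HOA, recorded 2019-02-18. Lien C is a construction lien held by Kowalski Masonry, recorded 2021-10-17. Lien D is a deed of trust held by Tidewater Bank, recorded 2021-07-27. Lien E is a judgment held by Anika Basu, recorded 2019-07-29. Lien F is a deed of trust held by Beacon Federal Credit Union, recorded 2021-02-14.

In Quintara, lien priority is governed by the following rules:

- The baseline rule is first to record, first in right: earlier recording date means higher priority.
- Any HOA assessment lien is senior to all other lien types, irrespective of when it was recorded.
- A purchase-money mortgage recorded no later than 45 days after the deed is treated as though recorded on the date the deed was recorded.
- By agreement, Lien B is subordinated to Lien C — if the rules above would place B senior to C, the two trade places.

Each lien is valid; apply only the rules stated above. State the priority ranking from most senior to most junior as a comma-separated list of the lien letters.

C, E, F, A, D, B

First, effective dates: A was recorded 56 days after the deed — beyond 45 days — so no relation-back applies.
As an HOA assessment lien, B is senior to every other lien.
Among the remaining liens, by effective date: E (2019-07-29), F (2021-02-14), A (2021-03-18), D (2021-07-27), C (2021-10-17).
Because B would otherwise rank above C, the subordination swaps them.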